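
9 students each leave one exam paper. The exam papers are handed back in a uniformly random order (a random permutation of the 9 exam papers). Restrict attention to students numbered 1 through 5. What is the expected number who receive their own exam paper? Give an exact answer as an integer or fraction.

Let Xᵢ = 1 if person i gets their own exam paper. For each i, P(Xᵢ=1) = 1/9.
By linearity of expectation, E[X₁+…+X_5] = 5·(1/9) = 5/9.

5/9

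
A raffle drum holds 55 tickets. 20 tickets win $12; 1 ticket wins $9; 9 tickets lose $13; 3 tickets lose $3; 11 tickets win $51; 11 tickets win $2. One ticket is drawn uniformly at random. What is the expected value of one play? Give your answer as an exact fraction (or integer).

E[payout] = (20/55)·12 + (1/55)·9 + (9/55)·(-13) + (3/55)·(-3) + (11/55)·51 + (11/55)·2 = 706/55

706/55 dollars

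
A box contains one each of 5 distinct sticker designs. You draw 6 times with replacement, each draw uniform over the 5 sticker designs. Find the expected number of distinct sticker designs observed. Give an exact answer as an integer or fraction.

Let Xⱼ=1 if type j appears at least once. P(Xⱼ=1) = 1 − ((5−1)/5)^6 = 11529/15625.
E[#distinct] = 5·11529/15625 = 11529/3125.

11529/3125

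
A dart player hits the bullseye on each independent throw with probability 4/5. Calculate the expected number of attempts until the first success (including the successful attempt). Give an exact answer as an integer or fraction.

For a geometric distribution, E[trials] = 1/p = 1/(4/5) = 5/4.

5/4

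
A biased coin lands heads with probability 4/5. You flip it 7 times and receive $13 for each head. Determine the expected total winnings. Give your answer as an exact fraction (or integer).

E[#heads] = 7·4/5 = 28/5 (linearity over flips).
E[winnings] = 13·28/5 = 364/5.

364/5 dollars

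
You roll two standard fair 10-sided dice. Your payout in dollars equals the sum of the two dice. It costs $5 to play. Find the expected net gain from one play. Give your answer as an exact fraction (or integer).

Distribution of the sum of the two dice: 2 w.p. 1/100, 3 w.p. 1/50, 4 w.p. 3/100, 5 w.p. 1/25, 6 w.p. 1/20, 7 w.p. 3/50, …
E[payout] = (1/100)·2 + (1/50)·3 + (3/100)·4 + (1/25)·5 + (1/20)·6 + (3/50)·7 + (7/100)·8 + (2/25)·9 + (9/100)·10 + (1/10)·11 + (9/100)·12 + (2/25)·13 + (7/100)·14 + (3/50)·15 + (1/20)·16 + (1/25)·17 + (3/100)·18 + (1/50)·19 + (1/100)·20 = 11
Expected profit = 11 − 5 = 6

$6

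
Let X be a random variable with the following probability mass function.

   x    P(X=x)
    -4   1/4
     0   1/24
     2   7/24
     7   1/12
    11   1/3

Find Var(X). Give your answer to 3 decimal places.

34.889

E[X] = (1/4)·(-4) + (1/24)·0 + (7/24)·2 + (1/12)·7 + (1/3)·11 = 23/6
E[X²] = (1/4)·16 + (1/24)·0 + (7/24)·4 + (1/12)·49 + (1/3)·121 = 595/12
Var(X) = 595/12 − (23/6)² = 314/9 ≈ 34.889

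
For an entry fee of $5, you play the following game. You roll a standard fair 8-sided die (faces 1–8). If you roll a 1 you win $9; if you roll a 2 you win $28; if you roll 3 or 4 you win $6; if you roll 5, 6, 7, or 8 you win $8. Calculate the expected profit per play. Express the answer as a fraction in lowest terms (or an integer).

41/8 dollars

E[payout] = (1/4)·6 + (1/2)·8 + (1/8)·9 + (1/8)·28 = 81/8
Expected profit = 81/8 − 5 = 41/8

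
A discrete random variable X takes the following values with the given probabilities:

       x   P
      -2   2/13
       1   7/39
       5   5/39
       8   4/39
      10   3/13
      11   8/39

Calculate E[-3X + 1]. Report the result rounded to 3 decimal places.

E[-3x+1] = (2/13)·7 + (7/39)·(-2) + (5/39)·(-14) + (4/39)·(-23) + (3/13)·(-29) + (8/39)·(-32)
     = -217/13 ≈ -16.692

-16.692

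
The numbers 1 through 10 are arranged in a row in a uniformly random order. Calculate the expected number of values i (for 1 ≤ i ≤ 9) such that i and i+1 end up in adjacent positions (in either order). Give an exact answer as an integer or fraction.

For each i ∈ {1,…,9}, let Xᵢ = 1 if i and i+1 are adjacent. P(Xᵢ=1) = 2·(10−1)!/10! = 2/10.
By linearity, E[ΣXᵢ] = (9)·(2/10) = 9/5.

9/5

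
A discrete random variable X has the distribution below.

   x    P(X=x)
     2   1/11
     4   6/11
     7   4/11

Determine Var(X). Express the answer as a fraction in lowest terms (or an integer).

E[X] = (1/11)·2 + (6/11)·4 + (4/11)·7 = 54/11
E[X²] = (1/11)·4 + (6/11)·16 + (4/11)·49 = 296/11
Var(X) = 296/11 − (54/11)² = 340/121

340/121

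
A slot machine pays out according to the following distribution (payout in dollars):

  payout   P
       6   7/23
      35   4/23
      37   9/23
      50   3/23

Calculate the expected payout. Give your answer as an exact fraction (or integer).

665/23 dollars

E[X] = (7/23)·6 + (4/23)·35 + (9/23)·37 + (3/23)·50
     = 665/23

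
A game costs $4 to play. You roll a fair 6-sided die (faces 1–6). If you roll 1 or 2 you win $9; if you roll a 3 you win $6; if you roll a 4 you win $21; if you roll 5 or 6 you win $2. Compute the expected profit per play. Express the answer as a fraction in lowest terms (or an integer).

25/6 dollars

E[payout] = (1/3)·2 + (1/6)·6 + (1/3)·9 + (1/6)·21 = 49/6
Expected profit = 49/6 − 4 = 25/6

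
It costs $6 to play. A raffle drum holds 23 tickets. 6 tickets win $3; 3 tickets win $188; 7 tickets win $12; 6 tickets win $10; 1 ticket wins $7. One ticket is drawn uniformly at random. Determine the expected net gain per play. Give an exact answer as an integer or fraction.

595/23 dollars

E[payout] = (6/23)·3 + (3/23)·188 + (7/23)·12 + (6/23)·10 + (1/23)·7 = 733/23
Expected profit = 733/23 − 6 = 595/23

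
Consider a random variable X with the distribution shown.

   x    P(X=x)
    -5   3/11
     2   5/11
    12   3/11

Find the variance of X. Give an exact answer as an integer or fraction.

E[X] = (3/11)·(-5) + (5/11)·2 + (3/11)·12 = 31/11
E[X²] = (3/11)·25 + (5/11)·4 + (3/11)·144 = 527/11
Var(X) = 527/11 − (31/11)² = 4836/121

4836/121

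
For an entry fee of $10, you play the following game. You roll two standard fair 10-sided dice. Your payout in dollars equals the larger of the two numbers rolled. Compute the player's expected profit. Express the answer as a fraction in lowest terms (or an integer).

Distribution of the larger of the two numbers rolled: 1 w.p. 1/100, 2 w.p. 3/100, 3 w.p. 1/20, 4 w.p. 7/100, 5 w.p. 9/100, 6 w.p. 11/100, …
E[payout] = (1/100)·1 + (3/100)·2 + (1/20)·3 + (7/100)·4 + (9/100)·5 + (11/100)·6 + (13/100)·7 + (3/20)·8 + (17/100)·9 + (19/100)·10 = 143/20
Expected profit = 143/20 − 10 = -57/20

-57/20 dollars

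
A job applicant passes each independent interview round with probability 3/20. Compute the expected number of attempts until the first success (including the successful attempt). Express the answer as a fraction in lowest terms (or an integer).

20/3

For a geometric distribution, E[trials] = 1/p = 1/(3/20) = 20/3.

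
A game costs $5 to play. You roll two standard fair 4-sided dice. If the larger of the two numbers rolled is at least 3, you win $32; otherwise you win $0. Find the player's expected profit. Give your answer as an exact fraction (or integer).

E[payout] = (1/4)·0 + (3/4)·32 = 24
Expected profit = 24 − 5 = 19

$19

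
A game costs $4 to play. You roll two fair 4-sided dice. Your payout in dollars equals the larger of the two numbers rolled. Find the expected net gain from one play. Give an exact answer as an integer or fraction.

-7/8 dollars

Distribution of the larger of the two numbers rolled: 1 w.p. 1/16, 2 w.p. 3/16, 3 w.p. 5/16, 4 w.p. 7/16
E[payout] = (1/16)·1 + (3/16)·2 + (5/16)·3 + (7/16)·4 = 25/8
Expected profit = 25/8 − 4 = -7/8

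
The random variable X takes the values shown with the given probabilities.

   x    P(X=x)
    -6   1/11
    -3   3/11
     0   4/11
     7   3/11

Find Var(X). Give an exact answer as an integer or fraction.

2274/121

E[X] = (1/11)·(-6) + (3/11)·(-3) + (4/11)·0 + (3/11)·7 = 6/11
E[X²] = (1/11)·36 + (3/11)·9 + (4/11)·0 + (3/11)·49 = 210/11
Var(X) = 210/11 − (6/11)² = 2274/121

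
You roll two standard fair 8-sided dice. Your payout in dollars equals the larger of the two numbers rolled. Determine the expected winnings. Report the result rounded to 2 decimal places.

Distribution of the larger of the two numbers rolled: 1 w.p. 1/64, 2 w.p. 3/64, 3 w.p. 5/64, 4 w.p. 7/64, 5 w.p. 9/64, 6 w.p. 11/64, …
E[payout] = (1/64)·1 + (3/64)·2 + (5/64)·3 + (7/64)·4 + (9/64)·5 + (11/64)·6 + (13/64)·7 + (15/64)·8 = 93/16
≈ $5.81

$5.81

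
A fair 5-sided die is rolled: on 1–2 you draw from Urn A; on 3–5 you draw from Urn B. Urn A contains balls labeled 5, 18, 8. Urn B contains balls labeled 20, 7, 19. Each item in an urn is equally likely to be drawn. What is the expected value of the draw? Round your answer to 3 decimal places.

E[X | Urn A] = (5 + 18 + 8)/3 = 31/3
E[X | Urn B] = (20 + 7 + 19)/3 = 46/3
E[X] = (2/5)·31/3 + (3/5)·46/3 = 40/3 ≈ 13.333

13.333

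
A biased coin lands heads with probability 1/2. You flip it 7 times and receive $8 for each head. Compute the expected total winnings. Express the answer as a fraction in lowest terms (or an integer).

$28

E[#heads] = 7·1/2 = 7/2 (linearity over flips).
E[winnings] = 8·7/2 = 28.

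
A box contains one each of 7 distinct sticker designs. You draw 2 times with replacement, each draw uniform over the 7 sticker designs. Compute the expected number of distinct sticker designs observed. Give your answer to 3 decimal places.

Let Xⱼ=1 if type j appears at least once. P(Xⱼ=1) = 1 − ((7−1)/7)^2 = 13/49.
E[#distinct] = 7·13/49 = 13/7.
≈ 1.857

1.857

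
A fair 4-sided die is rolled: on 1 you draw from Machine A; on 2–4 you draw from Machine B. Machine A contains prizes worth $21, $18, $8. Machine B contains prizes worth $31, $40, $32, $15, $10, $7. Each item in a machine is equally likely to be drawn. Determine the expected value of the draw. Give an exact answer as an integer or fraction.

E[X | Machine A] = (21 + 18 + 8)/3 = 47/3
E[X | Machine B] = (31 + 40 + 32 + 15 + 10 + 7)/6 = 45/2
E[X] = (1/4)·47/3 + (3/4)·45/2 = 499/24

499/24 dollars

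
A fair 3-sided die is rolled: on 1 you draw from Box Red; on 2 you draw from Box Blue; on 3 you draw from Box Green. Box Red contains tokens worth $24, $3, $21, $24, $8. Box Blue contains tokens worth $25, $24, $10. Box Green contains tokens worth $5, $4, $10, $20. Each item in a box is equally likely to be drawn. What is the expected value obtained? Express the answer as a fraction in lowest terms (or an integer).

E[X | Box Red] = (24 + 3 + 21 + 24 + 8)/5 = 16
E[X | Box Blue] = (25 + 24 + 10)/3 = 59/3
E[X | Box Green] = (5 + 4 + 10 + 20)/4 = 39/4
E[X] = (1/3)·16 + (1/3)·59/3 + (1/3)·39/4 = 545/36

545/36 dollars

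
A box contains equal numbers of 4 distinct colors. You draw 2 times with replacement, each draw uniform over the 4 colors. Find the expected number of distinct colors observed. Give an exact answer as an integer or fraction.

7/4

Let Xⱼ=1 if type j appears at least once. P(Xⱼ=1) = 1 − ((4−1)/4)^2 = 7/16.
E[#distinct] = 4·7/16 = 7/4.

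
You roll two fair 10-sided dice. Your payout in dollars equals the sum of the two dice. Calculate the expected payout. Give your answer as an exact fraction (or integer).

$11

Distribution of the sum of the two dice: 2 w.p. 1/100, 3 w.p. 1/50, 4 w.p. 3/100, 5 w.p. 1/25, 6 w.p. 1/20, 7 w.p. 3/50, …
E[payout] = (1/100)·2 + (1/50)·3 + (3/100)·4 + (1/25)·5 + (1/20)·6 + (3/50)·7 + (7/100)·8 + (2/25)·9 + (9/100)·10 + (1/10)·11 + (9/100)·12 + (2/25)·13 + (7/100)·14 + (3/50)·15 + (1/20)·16 + (1/25)·17 + (3/100)·18 + (1/50)·19 + (1/100)·20 = 11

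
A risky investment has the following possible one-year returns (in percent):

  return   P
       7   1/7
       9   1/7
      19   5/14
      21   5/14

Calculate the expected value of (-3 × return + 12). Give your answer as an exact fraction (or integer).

-264/7

E[-3x+12] = (1/7)·(-9) + (1/7)·(-15) + (5/14)·(-45) + (5/14)·(-51)
     = -264/7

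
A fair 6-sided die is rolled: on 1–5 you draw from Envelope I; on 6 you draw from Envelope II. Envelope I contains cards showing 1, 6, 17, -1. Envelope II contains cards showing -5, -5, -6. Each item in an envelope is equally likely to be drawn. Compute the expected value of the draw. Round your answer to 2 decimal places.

3.90

E[X | Envelope I] = (1 + 6 + 17 − 1)/4 = 23/4
E[X | Envelope II] = (-5 − 5 − 6)/3 = -16/3
E[X] = (5/6)·23/4 + (1/6)·(-16/3) = 281/72 ≈ 3.90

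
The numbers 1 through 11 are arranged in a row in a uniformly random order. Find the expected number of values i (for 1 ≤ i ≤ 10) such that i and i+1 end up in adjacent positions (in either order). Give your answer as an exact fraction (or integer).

For each i ∈ {1,…,10}, let Xᵢ = 1 if i and i+1 are adjacent. P(Xᵢ=1) = 2·(11−1)!/11! = 2/11.
By linearity, E[ΣXᵢ] = (10)·(2/11) = 20/11.

20/11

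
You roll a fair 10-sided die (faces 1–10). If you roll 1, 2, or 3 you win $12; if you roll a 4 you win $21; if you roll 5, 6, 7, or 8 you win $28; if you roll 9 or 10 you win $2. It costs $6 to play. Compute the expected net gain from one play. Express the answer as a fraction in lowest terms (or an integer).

113/10 dollars

E[payout] = (1/5)·2 + (3/10)·12 + (1/10)·21 + (2/5)·28 = 173/10
Expected profit = 173/10 − 6 = 113/10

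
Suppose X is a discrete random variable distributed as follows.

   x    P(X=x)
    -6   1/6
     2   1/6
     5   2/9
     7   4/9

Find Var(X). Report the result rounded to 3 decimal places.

E[X] = (1/6)·(-6) + (1/6)·2 + (2/9)·5 + (4/9)·7 = 32/9
E[X²] = (1/6)·36 + (1/6)·4 + (2/9)·25 + (4/9)·49 = 34
Var(X) = 34 − (32/9)² = 1730/81 ≈ 21.358

21.358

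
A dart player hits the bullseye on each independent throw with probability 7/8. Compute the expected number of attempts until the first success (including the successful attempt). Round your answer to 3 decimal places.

For a geometric distribution, E[trials] = 1/p = 1/(7/8) = 8/7.
≈ 1.143

1.143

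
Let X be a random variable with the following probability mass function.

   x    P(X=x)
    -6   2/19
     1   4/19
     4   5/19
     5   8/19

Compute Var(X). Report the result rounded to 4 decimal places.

E[X] = (2/19)·(-6) + (4/19)·1 + (5/19)·4 + (8/19)·5 = 52/19
E[X²] = (2/19)·36 + (4/19)·1 + (5/19)·16 + (8/19)·25 = 356/19
Var(X) = 356/19 − (52/19)² = 4060/361 ≈ 11.2465

11.2465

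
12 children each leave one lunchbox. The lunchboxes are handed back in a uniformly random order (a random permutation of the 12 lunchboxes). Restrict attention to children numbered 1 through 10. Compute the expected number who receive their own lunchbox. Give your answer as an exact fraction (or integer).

Let Xᵢ = 1 if person i gets their own lunchbox. For each i, P(Xᵢ=1) = 1/12.
By linearity of expectation, E[X₁+…+X_10] = 10·(1/12) = 5/6.

5/6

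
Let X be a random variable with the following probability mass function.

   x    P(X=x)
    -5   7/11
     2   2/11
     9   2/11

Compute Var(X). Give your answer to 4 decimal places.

29.9669

E[X] = (7/11)·(-5) + (2/11)·2 + (2/11)·9 = -13/11
E[X²] = (7/11)·25 + (2/11)·4 + (2/11)·81 = 345/11
Var(X) = 345/11 − (-13/11)² = 3626/121 ≈ 29.9669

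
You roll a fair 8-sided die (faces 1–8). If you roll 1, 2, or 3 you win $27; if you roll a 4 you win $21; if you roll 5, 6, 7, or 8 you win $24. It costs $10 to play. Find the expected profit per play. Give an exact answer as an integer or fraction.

E[payout] = (1/8)·21 + (1/2)·24 + (3/8)·27 = 99/4
Expected profit = 99/4 − 10 = 59/4

59/4 dollars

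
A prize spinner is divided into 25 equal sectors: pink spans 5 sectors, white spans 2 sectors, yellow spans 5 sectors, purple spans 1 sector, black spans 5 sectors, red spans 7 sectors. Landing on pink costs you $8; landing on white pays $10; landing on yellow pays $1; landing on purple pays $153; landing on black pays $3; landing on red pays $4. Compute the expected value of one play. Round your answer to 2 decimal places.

$7.24

E[payout] = (5/25)·(-8) + (2/25)·10 + (5/25)·1 + (1/25)·153 + (5/25)·3 + (7/25)·4 = 181/25
≈ $7.24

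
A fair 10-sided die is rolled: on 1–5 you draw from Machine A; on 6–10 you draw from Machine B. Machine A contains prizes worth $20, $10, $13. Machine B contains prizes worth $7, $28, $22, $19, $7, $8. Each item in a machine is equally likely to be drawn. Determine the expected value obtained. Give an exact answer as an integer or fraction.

59/4 dollars

E[X | Machine A] = (20 + 10 + 13)/3 = 43/3
E[X | Machine B] = (7 + 28 + 22 + 19 + 7 + 8)/6 = 91/6
E[X] = (1/2)·43/3 + (1/2)·91/6 = 59/4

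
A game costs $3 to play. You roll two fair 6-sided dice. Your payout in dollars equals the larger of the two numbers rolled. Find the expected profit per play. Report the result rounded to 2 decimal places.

Distribution of the larger of the two numbers rolled: 1 w.p. 1/36, 2 w.p. 1/12, 3 w.p. 5/36, 4 w.p. 7/36, 5 w.p. 1/4, 6 w.p. 11/36
E[payout] = (1/36)·1 + (1/12)·2 + (5/36)·3 + (7/36)·4 + (1/4)·5 + (11/36)·6 = 161/36
Expected profit = 161/36 − 3 = 53/36 ≈ $1.47

$1.47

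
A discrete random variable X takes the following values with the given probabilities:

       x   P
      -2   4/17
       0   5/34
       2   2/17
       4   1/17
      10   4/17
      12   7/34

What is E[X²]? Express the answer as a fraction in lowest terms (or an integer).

944/17

E[X²] = (4/17)·4 + (5/34)·0 + (2/17)·4 + (1/17)·16 + (4/17)·100 + (7/34)·144
     = 944/17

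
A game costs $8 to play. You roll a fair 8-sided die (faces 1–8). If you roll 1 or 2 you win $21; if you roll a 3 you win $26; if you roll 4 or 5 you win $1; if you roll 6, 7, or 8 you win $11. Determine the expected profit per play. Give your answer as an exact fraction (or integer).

39/8 dollars

E[payout] = (1/4)·1 + (3/8)·11 + (1/4)·21 + (1/8)·26 = 103/8
Expected profit = 103/8 − 8 = 39/8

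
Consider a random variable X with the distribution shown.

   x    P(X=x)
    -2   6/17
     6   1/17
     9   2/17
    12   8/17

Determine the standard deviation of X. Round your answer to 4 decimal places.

6.3611

E[X] = 108/17, E[X²] = 1374/17
Var(X) = E[X²] − (E[X])² = 1374/17 − 11664/289 = 11694/289
SD(X) = √(11694/289) ≈ 6.3611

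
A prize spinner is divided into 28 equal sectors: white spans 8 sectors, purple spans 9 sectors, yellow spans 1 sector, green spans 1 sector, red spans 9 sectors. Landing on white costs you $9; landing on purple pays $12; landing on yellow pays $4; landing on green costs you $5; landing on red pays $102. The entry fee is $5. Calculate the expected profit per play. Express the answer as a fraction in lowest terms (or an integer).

813/28 dollars

E[payout] = (8/28)·(-9) + (9/28)·12 + (1/28)·4 + (1/28)·(-5) + (9/28)·102 = 953/28
Expected profit = 953/28 − 5 = 813/28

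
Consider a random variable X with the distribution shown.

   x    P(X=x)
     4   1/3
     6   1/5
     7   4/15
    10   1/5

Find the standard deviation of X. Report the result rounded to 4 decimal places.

E[X] = 32/5, E[X²] = 228/5
Var(X) = E[X²] − (E[X])² = 228/5 − 1024/25 = 116/25
SD(X) = √(116/25) ≈ 2.1541

2.1541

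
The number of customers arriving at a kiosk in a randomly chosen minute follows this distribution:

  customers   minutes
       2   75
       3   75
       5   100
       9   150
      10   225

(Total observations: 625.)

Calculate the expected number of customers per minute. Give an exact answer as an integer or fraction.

179/25

Total = 625, so P(customers=2) = 75/625, etc.
E[X] = (3/25)·2 + (3/25)·3 + (4/25)·5 + (6/25)·9 + (9/25)·10
     = 179/25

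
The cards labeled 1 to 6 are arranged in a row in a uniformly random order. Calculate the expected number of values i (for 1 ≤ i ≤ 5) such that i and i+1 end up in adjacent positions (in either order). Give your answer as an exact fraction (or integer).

For each i ∈ {1,…,5}, let Xᵢ = 1 if i and i+1 are adjacent. P(Xᵢ=1) = 2·(6−1)!/6! = 2/6.
By linearity, E[ΣXᵢ] = (5)·(2/6) = 5/3.

5/3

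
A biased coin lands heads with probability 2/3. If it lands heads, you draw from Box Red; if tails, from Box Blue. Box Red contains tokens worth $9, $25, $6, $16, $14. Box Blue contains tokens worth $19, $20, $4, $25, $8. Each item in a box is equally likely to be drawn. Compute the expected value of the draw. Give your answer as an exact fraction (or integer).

E[X | Box Red] = (9 + 25 + 6 + 16 + 14)/5 = 14
E[X | Box Blue] = (19 + 20 + 4 + 25 + 8)/5 = 76/5
E[X] = (2/3)·14 + (1/3)·76/5 = 72/5

72/5 dollars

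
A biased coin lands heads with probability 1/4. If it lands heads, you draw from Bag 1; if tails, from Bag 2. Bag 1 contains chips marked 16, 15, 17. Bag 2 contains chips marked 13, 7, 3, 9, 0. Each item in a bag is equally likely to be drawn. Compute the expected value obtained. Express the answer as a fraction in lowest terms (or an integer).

E[X | Bag 1] = (16 + 15 + 17)/3 = 16
E[X | Bag 2] = (13 + 7 + 3 + 9 + 0)/5 = 32/5
E[X] = (1/4)·16 + (3/4)·32/5 = 44/5

44/5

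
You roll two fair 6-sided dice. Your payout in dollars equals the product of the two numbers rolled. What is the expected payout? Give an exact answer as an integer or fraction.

Distribution of the product of the two numbers rolled: 1 w.p. 1/36, 2 w.p. 1/18, 3 w.p. 1/18, 4 w.p. 1/12, 5 w.p. 1/18, 6 w.p. 1/9, …
E[payout] = (1/36)·1 + (1/18)·2 + (1/18)·3 + (1/12)·4 + (1/18)·5 + (1/9)·6 + (1/18)·8 + (1/36)·9 + (1/18)·10 + (1/9)·12 + (1/18)·15 + (1/36)·16 + (1/18)·18 + (1/18)·20 + (1/18)·24 + (1/36)·25 + (1/18)·30 + (1/36)·36 = 49/4

49/4 dollars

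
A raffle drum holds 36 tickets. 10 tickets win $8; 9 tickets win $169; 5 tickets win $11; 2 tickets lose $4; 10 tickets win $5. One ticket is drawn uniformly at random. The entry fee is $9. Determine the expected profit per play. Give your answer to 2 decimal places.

E[payout] = (10/36)·8 + (9/36)·169 + (5/36)·11 + (2/36)·(-4) + (10/36)·5 = 283/6
Expected profit = 283/6 − 9 = 229/6 ≈ $38.17

$38.17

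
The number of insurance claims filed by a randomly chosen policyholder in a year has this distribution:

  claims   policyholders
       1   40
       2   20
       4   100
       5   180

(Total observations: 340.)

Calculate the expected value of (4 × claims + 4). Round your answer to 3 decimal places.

20.235

Total = 340, so P(claims=1) = 40/340, etc.
E[4x+4] = (2/17)·8 + (1/17)·12 + (5/17)·20 + (9/17)·24
     = 344/17 ≈ 20.235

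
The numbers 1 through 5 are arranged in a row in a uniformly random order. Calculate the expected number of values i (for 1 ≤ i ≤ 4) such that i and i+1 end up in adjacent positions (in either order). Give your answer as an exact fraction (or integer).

For each i ∈ {1,…,4}, let Xᵢ = 1 if i and i+1 are adjacent. P(Xᵢ=1) = 2·(5−1)!/5! = 2/5.
By linearity, E[ΣXᵢ] = (4)·(2/5) = 8/5.

8/5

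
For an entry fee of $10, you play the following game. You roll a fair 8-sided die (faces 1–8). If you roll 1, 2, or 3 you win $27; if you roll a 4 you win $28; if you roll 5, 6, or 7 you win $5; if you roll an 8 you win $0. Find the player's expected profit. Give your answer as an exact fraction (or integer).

11/2 dollars

E[payout] = (1/8)·0 + (3/8)·5 + (3/8)·27 + (1/8)·28 = 31/2
Expected profit = 31/2 − 10 = 11/2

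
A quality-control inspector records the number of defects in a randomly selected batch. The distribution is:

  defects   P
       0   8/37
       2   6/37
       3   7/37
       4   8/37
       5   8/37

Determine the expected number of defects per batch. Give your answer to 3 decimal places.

E[X] = (8/37)·0 + (6/37)·2 + (7/37)·3 + (8/37)·4 + (8/37)·5
     = 105/37 ≈ 2.838

2.838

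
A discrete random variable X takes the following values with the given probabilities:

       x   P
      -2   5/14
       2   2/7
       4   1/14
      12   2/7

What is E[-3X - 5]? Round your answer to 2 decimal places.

E[-3x-5] = (5/14)·1 + (2/7)·(-11) + (1/14)·(-17) + (2/7)·(-41)
     = -110/7 ≈ -15.71

-15.71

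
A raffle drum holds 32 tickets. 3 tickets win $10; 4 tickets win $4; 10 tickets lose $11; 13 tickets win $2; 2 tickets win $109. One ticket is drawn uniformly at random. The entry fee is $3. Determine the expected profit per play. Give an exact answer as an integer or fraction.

E[payout] = (3/32)·10 + (4/32)·4 + (10/32)·(-11) + (13/32)·2 + (2/32)·109 = 45/8
Expected profit = 45/8 − 3 = 21/8

21/8 dollars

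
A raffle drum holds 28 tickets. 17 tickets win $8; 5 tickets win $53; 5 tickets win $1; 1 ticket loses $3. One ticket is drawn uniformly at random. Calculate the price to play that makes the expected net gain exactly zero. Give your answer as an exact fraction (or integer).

403/28 dollars

E[payout] = (17/28)·8 + (5/28)·53 + (5/28)·1 + (1/28)·(-3) = 403/28
Fair fee = E[payout] = 403/28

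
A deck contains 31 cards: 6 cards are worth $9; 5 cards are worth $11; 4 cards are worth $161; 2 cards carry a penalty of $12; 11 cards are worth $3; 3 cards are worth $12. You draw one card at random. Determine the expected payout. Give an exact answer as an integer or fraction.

E[payout] = (6/31)·9 + (5/31)·11 + (4/31)·161 + (2/31)·(-12) + (11/31)·3 + (3/31)·12 = 798/31

798/31 dollars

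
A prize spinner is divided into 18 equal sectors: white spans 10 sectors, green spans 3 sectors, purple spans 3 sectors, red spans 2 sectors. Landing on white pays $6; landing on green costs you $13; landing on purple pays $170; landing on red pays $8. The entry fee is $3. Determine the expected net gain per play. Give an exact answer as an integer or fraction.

493/18 dollars

E[payout] = (10/18)·6 + (3/18)·(-13) + (3/18)·170 + (2/18)·8 = 547/18
Expected profit = 547/18 − 3 = 493/18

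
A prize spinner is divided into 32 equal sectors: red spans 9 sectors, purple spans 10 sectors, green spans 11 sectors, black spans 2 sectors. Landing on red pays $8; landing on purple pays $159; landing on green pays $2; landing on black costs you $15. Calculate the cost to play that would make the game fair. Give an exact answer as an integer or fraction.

E[payout] = (9/32)·8 + (10/32)·159 + (11/32)·2 + (2/32)·(-15) = 827/16
Fair fee = E[payout] = 827/16

827/16 dollars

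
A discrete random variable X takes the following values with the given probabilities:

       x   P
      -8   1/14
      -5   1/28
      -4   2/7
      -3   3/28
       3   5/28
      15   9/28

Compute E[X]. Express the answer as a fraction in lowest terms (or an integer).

22/7

E[X] = (1/14)·(-8) + (1/28)·(-5) + (2/7)·(-4) + (3/28)·(-3) + (5/28)·3 + (9/28)·15
     = 22/7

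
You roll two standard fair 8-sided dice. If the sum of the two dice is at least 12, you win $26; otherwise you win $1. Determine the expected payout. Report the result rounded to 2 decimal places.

E[payout] = (49/64)·1 + (15/64)·26 = 439/64
≈ $6.86

$6.86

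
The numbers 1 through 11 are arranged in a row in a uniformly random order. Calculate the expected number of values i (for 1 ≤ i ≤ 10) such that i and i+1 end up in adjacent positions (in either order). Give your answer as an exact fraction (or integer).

20/11

For each i ∈ {1,…,10}, let Xᵢ = 1 if i and i+1 are adjacent. P(Xᵢ=1) = 2·(11−1)!/11! = 2/11.
By linearity, E[ΣXᵢ] = (10)·(2/11) = 20/11.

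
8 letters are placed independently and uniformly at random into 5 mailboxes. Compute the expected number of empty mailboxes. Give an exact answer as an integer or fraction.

Let Xⱼ=1 if mailbox j is empty. P(Xⱼ=1) = ((5-1)/5)^8 = 65536/390625.
By linearity, E[#empty] = 5·65536/390625 = 65536/78125.

65536/78125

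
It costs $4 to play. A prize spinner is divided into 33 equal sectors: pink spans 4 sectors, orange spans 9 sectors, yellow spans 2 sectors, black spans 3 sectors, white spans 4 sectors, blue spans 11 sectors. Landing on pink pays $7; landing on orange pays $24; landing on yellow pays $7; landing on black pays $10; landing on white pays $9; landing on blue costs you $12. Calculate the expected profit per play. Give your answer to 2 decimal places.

$1.82

E[payout] = (4/33)·7 + (9/33)·24 + (2/33)·7 + (3/33)·10 + (4/33)·9 + (11/33)·(-12) = 64/11
Expected profit = 64/11 − 4 = 20/11 ≈ $1.82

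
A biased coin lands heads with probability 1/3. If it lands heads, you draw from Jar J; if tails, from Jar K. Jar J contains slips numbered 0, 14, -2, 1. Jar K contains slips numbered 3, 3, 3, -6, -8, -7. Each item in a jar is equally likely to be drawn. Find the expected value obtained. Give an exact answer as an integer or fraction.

-1/4

E[X | Jar J] = (0 + 14 − 2 + 1)/4 = 13/4
E[X | Jar K] = (3 + 3 + 3 − 6 − 8 − 7)/6 = -2
E[X] = (1/3)·13/4 + (2/3)·(-2) = -1/4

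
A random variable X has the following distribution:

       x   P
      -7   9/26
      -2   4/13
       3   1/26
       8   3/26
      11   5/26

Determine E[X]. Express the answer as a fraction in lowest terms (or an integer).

E[X] = (9/26)·(-7) + (4/13)·(-2) + (1/26)·3 + (3/26)·8 + (5/26)·11
     = 3/26

3/26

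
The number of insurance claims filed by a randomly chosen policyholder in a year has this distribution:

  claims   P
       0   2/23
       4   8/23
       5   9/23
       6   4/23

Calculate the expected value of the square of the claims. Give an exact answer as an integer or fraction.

497/23

E[X²] = (2/23)·0 + (8/23)·16 + (9/23)·25 + (4/23)·36
     = 497/23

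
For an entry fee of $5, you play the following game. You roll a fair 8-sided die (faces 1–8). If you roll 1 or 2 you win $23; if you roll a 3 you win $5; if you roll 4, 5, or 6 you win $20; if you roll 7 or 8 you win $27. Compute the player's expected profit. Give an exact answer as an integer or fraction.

E[payout] = (1/8)·5 + (3/8)·20 + (1/4)·23 + (1/4)·27 = 165/8
Expected profit = 165/8 − 5 = 125/8

125/8 dollars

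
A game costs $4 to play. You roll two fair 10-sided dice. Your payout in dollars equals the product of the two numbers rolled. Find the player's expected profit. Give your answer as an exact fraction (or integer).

Distribution of the product of the two numbers rolled: 1 w.p. 1/100, 2 w.p. 1/50, 3 w.p. 1/50, 4 w.p. 3/100, 5 w.p. 1/50, 6 w.p. 1/25, …
E[payout] = (1/100)·1 + (1/50)·2 + (1/50)·3 + (3/100)·4 + (1/50)·5 + (1/25)·6 + (1/50)·7 + (1/25)·8 + (3/100)·9 + (1/25)·10 + (1/25)·12 + (1/50)·14 + (1/50)·15 + (3/100)·16 + (1/25)·18 + (1/25)·20 + (1/50)·21 + (1/25)·24 + (1/100)·25 + (1/50)·27 + (1/50)·28 + (1/25)·30 + (1/50)·32 + (1/50)·35 + (3/100)·36 + (1/25)·40 + (1/50)·42 + (1/50)·45 + (1/50)·48 + (1/100)·49 + (1/50)·50 + (1/50)·54 + (1/50)·56 + (1/50)·60 + (1/50)·63 + (1/100)·64 + (1/50)·70 + (1/50)·72 + (1/50)·80 + (1/100)·81 + (1/50)·90 + (1/100)·100 = 121/4
Expected profit = 121/4 − 4 = 105/4

105/4 dollars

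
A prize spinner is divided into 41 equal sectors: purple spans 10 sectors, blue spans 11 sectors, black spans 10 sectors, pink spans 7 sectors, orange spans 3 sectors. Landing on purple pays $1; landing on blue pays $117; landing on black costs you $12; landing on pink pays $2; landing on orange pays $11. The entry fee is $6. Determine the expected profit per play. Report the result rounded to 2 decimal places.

E[payout] = (10/41)·1 + (11/41)·117 + (10/41)·(-12) + (7/41)·2 + (3/41)·11 = 1224/41
Expected profit = 1224/41 − 6 = 978/41 ≈ $23.85

$23.85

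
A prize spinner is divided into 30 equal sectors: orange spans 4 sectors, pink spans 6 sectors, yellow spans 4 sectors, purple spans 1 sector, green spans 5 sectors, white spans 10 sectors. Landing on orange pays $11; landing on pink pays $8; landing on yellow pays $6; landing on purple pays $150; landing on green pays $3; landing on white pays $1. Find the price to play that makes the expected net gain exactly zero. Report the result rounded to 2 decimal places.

$9.70

E[payout] = (4/30)·11 + (6/30)·8 + (4/30)·6 + (1/30)·150 + (5/30)·3 + (10/30)·1 = 97/10
Fair fee = E[payout] = 97/10 ≈ $9.70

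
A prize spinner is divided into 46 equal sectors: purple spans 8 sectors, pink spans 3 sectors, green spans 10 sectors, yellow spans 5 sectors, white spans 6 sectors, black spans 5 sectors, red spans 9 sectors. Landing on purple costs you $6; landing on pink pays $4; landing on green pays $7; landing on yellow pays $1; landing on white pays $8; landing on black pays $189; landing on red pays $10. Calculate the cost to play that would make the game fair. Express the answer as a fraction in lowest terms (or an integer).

E[payout] = (8/46)·(-6) + (3/46)·4 + (10/46)·7 + (5/46)·1 + (6/46)·8 + (5/46)·189 + (9/46)·10 = 561/23
Fair fee = E[payout] = 561/23

561/23 dollars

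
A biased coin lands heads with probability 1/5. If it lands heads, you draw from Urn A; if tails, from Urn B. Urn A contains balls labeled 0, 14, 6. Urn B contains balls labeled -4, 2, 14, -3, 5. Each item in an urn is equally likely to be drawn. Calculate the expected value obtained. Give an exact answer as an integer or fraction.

E[X | Urn A] = (0 + 14 + 6)/3 = 20/3
E[X | Urn B] = (-4 + 2 + 14 − 3 + 5)/5 = 14/5
E[X] = (1/5)·20/3 + (4/5)·14/5 = 268/75

268/75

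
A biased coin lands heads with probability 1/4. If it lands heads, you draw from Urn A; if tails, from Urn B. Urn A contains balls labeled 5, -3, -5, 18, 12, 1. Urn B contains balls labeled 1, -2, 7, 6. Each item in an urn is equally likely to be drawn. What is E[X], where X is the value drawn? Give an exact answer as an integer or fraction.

E[X | Urn A] = (5 − 3 − 5 + 18 + 12 + 1)/6 = 14/3
E[X | Urn B] = (1 − 2 + 7 + 6)/4 = 3
E[X] = (1/4)·14/3 + (3/4)·3 = 41/12

41/12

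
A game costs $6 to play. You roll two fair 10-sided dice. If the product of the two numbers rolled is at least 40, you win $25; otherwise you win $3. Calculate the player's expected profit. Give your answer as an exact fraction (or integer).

E[payout] = (17/25)·3 + (8/25)·25 = 251/25
Expected profit = 251/25 − 6 = 101/25

101/25 dollars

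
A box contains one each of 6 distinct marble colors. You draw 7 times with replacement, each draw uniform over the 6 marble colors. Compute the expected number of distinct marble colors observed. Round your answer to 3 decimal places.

Let Xⱼ=1 if type j appears at least once. P(Xⱼ=1) = 1 − ((6−1)/6)^7 = 201811/279936.
E[#distinct] = 6·201811/279936 = 201811/46656.
≈ 4.326

4.326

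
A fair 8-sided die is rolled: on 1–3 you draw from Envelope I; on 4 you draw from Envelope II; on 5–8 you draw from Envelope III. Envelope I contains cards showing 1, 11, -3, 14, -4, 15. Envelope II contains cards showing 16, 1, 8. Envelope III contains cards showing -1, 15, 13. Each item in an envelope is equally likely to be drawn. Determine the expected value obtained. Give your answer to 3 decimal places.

7.667

E[X | Envelope I] = (1 + 11 − 3 + 14 − 4 + 15)/6 = 17/3
E[X | Envelope II] = (16 + 1 + 8)/3 = 25/3
E[X | Envelope III] = (-1 + 15 + 13)/3 = 9
E[X] = (3/8)·17/3 + (1/8)·25/3 + (1/2)·9 = 23/3 ≈ 7.667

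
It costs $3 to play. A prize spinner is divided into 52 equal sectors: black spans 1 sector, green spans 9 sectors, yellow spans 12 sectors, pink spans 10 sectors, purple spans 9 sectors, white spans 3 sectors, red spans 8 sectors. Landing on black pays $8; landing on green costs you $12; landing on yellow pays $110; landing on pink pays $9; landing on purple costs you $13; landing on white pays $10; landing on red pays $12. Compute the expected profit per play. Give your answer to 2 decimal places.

$22.37

E[payout] = (1/52)·8 + (9/52)·(-12) + (12/52)·110 + (10/52)·9 + (9/52)·(-13) + (3/52)·10 + (8/52)·12 = 1319/52
Expected profit = 1319/52 − 3 = 1163/52 ≈ $22.37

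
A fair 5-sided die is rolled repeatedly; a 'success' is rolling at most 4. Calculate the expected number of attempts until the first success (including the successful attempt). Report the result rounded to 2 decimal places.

1.25

For a geometric distribution, E[trials] = 1/p = 1/(4/5) = 5/4.
≈ 1.25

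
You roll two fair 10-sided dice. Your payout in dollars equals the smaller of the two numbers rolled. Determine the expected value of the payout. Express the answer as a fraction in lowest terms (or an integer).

Distribution of the smaller of the two numbers rolled: 1 w.p. 19/100, 2 w.p. 17/100, 3 w.p. 3/20, 4 w.p. 13/100, 5 w.p. 11/100, 6 w.p. 9/100, …
E[payout] = (19/100)·1 + (17/100)·2 + (3/20)·3 + (13/100)·4 + (11/100)·5 + (9/100)·6 + (7/100)·7 + (1/20)·8 + (3/100)·9 + (1/100)·10 = 77/20

77/20 dollars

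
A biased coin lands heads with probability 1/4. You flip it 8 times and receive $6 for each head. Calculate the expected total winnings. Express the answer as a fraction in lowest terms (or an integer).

E[#heads] = 8·1/4 = 2 (linearity over flips).
E[winnings] = 6·2 = 12.

$12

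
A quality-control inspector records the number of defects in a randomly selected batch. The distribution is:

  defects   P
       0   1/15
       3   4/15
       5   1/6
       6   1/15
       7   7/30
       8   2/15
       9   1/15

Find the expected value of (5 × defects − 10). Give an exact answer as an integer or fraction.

50/3

E[5x-10] = (1/15)·(-10) + (4/15)·5 + (1/6)·15 + (1/15)·20 + (7/30)·25 + (2/15)·30 + (1/15)·35
     = 50/3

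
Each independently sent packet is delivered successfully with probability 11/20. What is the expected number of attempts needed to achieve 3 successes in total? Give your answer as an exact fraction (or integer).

By linearity (sum of 3 independent geometric waits), E[trials] = 3/p = 3/(11/20) = 60/11.

60/11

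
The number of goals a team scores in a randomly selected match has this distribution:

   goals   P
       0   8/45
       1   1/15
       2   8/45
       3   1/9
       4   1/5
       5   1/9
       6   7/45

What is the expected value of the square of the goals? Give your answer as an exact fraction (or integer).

E[X²] = (8/45)·0 + (1/15)·1 + (8/45)·4 + (1/9)·9 + (1/5)·16 + (1/9)·25 + (7/45)·36
     = 601/45

601/45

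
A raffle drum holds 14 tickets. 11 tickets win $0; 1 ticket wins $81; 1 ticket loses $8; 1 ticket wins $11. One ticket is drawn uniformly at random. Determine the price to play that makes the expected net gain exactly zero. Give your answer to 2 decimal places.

E[payout] = (11/14)·0 + (1/14)·81 + (1/14)·(-8) + (1/14)·11 = 6
Fair fee = E[payout] = 6 ≈ $6.00

$6.00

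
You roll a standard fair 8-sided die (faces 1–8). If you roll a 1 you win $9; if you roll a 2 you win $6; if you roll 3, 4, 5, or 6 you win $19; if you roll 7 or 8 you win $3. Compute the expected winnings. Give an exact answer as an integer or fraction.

E[payout] = (1/4)·3 + (1/8)·6 + (1/8)·9 + (1/2)·19 = 97/8

97/8 dollars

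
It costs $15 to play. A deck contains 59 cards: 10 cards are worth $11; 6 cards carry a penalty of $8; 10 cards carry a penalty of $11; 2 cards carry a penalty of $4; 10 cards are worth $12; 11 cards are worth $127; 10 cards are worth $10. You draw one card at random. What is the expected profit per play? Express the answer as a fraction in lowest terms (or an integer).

676/59 dollars

E[payout] = (10/59)·11 + (6/59)·(-8) + (10/59)·(-11) + (2/59)·(-4) + (10/59)·12 + (11/59)·127 + (10/59)·10 = 1561/59
Expected profit = 1561/59 − 15 = 676/59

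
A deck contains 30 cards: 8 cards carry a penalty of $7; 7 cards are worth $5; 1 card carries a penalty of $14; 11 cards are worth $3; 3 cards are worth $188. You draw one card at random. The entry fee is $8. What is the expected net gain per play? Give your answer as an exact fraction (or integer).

E[payout] = (8/30)·(-7) + (7/30)·5 + (1/30)·(-14) + (11/30)·3 + (3/30)·188 = 281/15
Expected profit = 281/15 − 8 = 161/15

161/15 dollars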